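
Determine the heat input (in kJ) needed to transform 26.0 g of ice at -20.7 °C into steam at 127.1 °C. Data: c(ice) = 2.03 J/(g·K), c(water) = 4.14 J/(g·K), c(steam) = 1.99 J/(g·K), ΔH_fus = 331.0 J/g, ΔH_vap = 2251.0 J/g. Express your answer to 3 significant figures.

q = 80.4 kJ

q1 (heat ice -20.7→0.0 °C): 26.0 × 2.03 × 20.7 = 1093 J
q2 (melt at 0 °C): 26.0 × 331.0 = 8606 J
q3 (heat water 0.0→100.0 °C): 26.0 × 4.14 × 100.0 = 10764 J
q4 (vaporize at 100 °C): 26.0 × 2251.0 = 58526 J
q5 (heat steam 100.0→127.1 °C): 26.0 × 1.99 × 27.1 = 1402 J
Total: 1093 + 8606 + 10764 + 58526 + 1402 = 80391 J = 80.4 kJ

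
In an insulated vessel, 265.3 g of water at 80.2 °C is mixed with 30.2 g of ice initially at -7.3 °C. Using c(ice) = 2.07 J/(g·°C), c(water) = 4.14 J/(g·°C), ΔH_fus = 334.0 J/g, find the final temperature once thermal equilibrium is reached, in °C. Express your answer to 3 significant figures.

T_f = 63.4 °C

Heat to bring ice to 0 °C and melt it: q₁ = 30.2×2.07×7.3 + 30.2×334.0 = 10543 J
Heat the water can supply cooling to 0 °C: 265.3×4.14×80.2 = 88087.0 J > q₁, so all ice melts.
Energy balance: 265.3×4.14×(80.2 − T) = 10543 + 30.2×4.14×(T − 0)
1098.342(80.2 − T) = 10543 + 125.028 T
88087.0 − 10543 = 1223.370 T
T = 77544.0 / 1223.370 = 63.39 °C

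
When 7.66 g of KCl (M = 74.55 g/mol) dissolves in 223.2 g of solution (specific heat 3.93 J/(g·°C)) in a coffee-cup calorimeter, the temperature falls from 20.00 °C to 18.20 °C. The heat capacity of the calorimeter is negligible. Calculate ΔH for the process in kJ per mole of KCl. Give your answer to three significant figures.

|ΔT| = |18.20 − 20.00| = 1.80 °C
|q_surr| = (223.2 × 3.93) × 1.80 = 877.176 × 1.80 = 1579 J
n(KCl) = 7.66 / 74.55 = 0.1027 mol
Temperature fell, so q_rxn = +|q_surr| = 1.579 kJ
ΔH = q_rxn / n = 15.37 kJ/mol

ΔH = 15.4 kJ/mol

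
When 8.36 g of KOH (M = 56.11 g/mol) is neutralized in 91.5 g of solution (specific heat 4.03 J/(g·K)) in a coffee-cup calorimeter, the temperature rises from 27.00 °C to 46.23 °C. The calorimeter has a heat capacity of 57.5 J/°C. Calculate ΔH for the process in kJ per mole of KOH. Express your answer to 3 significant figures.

|ΔT| = |46.23 − 27.00| = 19.23 °C
|q_surr| = (91.5 × 4.03 + 57.5) × 19.23 = 426.245 × 19.23 = 8197 J
n(KOH) = 8.36 / 56.11 = 0.1490 mol
Temperature rose, so q_rxn = −|q_surr| = -8.197 kJ
ΔH = q_rxn / n = -55.01 kJ/mol

ΔH = -55.0 kJ/mol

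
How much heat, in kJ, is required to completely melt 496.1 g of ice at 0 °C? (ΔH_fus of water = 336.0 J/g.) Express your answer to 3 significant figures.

q = m × ΔH_fus = 496.1 × 336.0 = 166700 J = 167 kJ

q = 167 kJ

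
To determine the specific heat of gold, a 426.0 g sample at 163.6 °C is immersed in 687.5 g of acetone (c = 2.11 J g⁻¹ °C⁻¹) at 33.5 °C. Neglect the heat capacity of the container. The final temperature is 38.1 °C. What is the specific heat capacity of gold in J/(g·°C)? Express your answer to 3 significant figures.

c = 0.125 J/(g·°C)

q_gained = (687.5 × 2.11) × (38.1 − 33.5) = 6673 J
q_lost = 426.0 × c × (163.6 − 38.1) = 53463 c
Set equal: c = 6673 / 53463 = 0.125 J/(g·°C)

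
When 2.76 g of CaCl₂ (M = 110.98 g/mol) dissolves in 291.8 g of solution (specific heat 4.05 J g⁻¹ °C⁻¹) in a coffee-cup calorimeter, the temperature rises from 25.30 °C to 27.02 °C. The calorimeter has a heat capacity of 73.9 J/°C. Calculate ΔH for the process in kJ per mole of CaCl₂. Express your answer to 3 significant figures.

|ΔT| = |27.02 − 25.30| = 1.72 °C
|q_surr| = (291.8 × 4.05 + 73.9) × 1.72 = 1255.69 × 1.72 = 2159.8 J
n(CaCl₂) = 2.76 / 110.98 = 0.024869 mol
Temperature rose, so q_rxn = −|q_surr| = -2.1598 kJ
ΔH = q_rxn / n = -86.847 kJ/mol

ΔH = -86.8 kJ/mol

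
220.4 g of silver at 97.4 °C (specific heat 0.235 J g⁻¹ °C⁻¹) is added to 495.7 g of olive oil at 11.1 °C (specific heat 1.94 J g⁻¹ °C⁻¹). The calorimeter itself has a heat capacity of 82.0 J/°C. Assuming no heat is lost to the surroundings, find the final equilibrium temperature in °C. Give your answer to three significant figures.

Heat lost by silver = heat gained by olive oil + calorimeter.
(220.4)(0.235)(97.4 − T) = [(495.7)(1.94) + 82.0](T − 11.1)
51.794 (97.4 − T) = 1043.658 (T − 11.1)
5044.7 − 51.794 T = 1043.658 T − 11585
16629.7 = 1095.452 T
T = 15.18 °C

T_f = 15.2 °C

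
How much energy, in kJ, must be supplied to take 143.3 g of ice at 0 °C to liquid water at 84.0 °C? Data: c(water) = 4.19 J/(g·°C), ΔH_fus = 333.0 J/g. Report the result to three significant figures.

q1 (melt at 0 °C): 143.3 × 333.0 = 47719 J
q2 (heat water 0.0→84.0 °C): 143.3 × 4.19 × 84.0 = 50436 J
Total: 47719 + 50436 = 98155 J = 98.2 kJ

q = 98.2 kJ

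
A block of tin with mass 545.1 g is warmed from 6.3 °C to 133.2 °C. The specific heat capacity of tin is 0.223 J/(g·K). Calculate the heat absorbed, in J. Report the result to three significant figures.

q = 15400 J

q = m c ΔT = 545.1 × 0.223 × (133.2 − 6.3)
q = 545.1 × 0.223 × 126.9 = 15430 J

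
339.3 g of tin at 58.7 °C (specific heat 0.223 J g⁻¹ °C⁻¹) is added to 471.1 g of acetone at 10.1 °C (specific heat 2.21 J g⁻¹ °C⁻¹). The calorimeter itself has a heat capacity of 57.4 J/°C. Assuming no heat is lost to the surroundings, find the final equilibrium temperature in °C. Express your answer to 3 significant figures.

Heat lost by tin = heat gained by acetone + calorimeter.
(339.3)(0.223)(58.7 − T) = [(471.1)(2.21) + 57.4](T − 10.1)
75.6639 (58.7 − T) = 1098.531 (T − 10.1)
4441.5 − 75.6639 T = 1098.531 T − 11095
15536.5 = 1174.1949 T
T = 13.23 °C

T_f = 13.2 °C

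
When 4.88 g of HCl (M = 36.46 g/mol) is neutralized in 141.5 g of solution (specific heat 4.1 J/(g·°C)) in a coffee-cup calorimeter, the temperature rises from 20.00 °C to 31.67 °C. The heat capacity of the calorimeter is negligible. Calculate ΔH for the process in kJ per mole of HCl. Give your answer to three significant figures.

ΔH = -50.6 kJ/mol

|ΔT| = |31.67 − 20.00| = 11.67 °C
|q_surr| = (141.5 × 4.1) × 11.67 = 580.15 × 11.67 = 6770 J
n(HCl) = 4.88 / 36.46 = 0.1338 mol
Temperature rose, so q_rxn = −|q_surr| = -6.770 kJ
ΔH = q_rxn / n = -50.60 kJ/mol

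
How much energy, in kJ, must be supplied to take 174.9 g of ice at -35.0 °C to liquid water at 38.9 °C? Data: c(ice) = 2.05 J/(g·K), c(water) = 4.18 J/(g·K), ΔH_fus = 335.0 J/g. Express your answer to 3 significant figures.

q1 (heat ice -35.0→0.0 °C): 174.9 × 2.05 × 35.0 = 12549 J
q2 (melt at 0 °C): 174.9 × 335.0 = 58592 J
q3 (heat water 0.0→38.9 °C): 174.9 × 4.18 × 38.9 = 28439 J
Total: 12549 + 58592 + 28439 = 99580 J = 99.6 kJ

q = 99.6 kJ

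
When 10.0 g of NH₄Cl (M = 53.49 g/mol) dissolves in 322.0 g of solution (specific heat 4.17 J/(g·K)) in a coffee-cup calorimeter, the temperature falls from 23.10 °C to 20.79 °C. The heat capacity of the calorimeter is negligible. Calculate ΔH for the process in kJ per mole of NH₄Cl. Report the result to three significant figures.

|ΔT| = |20.79 − 23.10| = 2.31 °C
|q_surr| = (322.0 × 4.17) × 2.31 = 1342.74 × 2.31 = 3102 J
n(NH₄Cl) = 10.0 / 53.49 = 0.1870 mol
Temperature fell, so q_rxn = +|q_surr| = 3.102 kJ
ΔH = q_rxn / n = 16.59 kJ/mol

ΔH = 16.6 kJ/mol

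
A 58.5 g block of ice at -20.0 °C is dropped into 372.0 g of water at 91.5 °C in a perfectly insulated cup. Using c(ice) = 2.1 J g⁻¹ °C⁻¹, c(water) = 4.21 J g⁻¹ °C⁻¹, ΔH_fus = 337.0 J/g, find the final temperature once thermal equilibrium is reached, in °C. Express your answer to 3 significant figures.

T_f = 66.8 °C

Heat to bring ice to 0 °C and melt it: q₁ = 58.5×2.1×20.0 + 58.5×337.0 = 22172 J
Heat the water can supply cooling to 0 °C: 372.0×4.21×91.5 = 143300 J > q₁, so all ice melts.
Energy balance: 372.0×4.21×(91.5 − T) = 22172 + 58.5×4.21×(T − 0)
1566.12(91.5 − T) = 22172 + 246.285 T
143300 − 22172 = 1812.405 T
T = 121128 / 1812.405 = 66.83 °C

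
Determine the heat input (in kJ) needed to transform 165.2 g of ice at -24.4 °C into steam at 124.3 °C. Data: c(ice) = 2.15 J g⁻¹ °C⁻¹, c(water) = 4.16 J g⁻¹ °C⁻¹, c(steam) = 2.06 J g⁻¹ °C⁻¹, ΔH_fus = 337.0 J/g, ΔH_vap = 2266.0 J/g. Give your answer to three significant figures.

q = 516 kJ

q1 (heat ice -24.4→0.0 °C): 165.2 × 2.15 × 24.4 = 8666 J
q2 (melt at 0 °C): 165.2 × 337.0 = 55672 J
q3 (heat water 0.0→100.0 °C): 165.2 × 4.16 × 100.0 = 68723 J
q4 (vaporize at 100 °C): 165.2 × 2266.0 = 374343 J
q5 (heat steam 100.0→124.3 °C): 165.2 × 2.06 × 24.3 = 8270 J
Total: 8666 + 55672 + 68723 + 374343 + 8270 = 515674 J = 516 kJ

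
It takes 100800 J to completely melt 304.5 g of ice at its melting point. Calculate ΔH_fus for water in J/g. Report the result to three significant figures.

ΔH_fus = 331 J/g

ΔH_fus = q / m = 100800 / 304.5 = 331 J/g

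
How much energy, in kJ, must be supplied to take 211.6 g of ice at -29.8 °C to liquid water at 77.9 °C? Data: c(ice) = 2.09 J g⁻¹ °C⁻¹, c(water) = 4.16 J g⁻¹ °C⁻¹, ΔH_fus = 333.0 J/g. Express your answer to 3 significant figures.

q = 152 kJ

q1 (heat ice -29.8→0.0 °C): 211.6 × 2.09 × 29.8 = 13179 J
q2 (melt at 0 °C): 211.6 × 333.0 = 70463 J
q3 (heat water 0.0→77.9 °C): 211.6 × 4.16 × 77.9 = 68572 J
Total: 13179 + 70463 + 68572 = 152214 J = 152 kJ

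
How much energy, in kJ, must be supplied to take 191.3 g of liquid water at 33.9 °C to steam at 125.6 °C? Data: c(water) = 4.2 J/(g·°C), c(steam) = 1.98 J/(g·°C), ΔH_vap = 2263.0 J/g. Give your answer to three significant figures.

q = 496 kJ

q1 (heat water 33.9→100.0 °C): 191.3 × 4.2 × 66.1 = 53109 J
q2 (vaporize at 100 °C): 191.3 × 2263.0 = 432912 J
q3 (heat steam 100.0→125.6 °C): 191.3 × 1.98 × 25.6 = 9697 J
Total: 53109 + 432912 + 9697 = 495718 J = 496 kJ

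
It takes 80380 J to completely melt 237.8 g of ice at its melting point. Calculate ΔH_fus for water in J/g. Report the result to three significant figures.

ΔH_fus = 338 J/g

ΔH_fus = q / m = 80380 / 237.8 = 338 J/g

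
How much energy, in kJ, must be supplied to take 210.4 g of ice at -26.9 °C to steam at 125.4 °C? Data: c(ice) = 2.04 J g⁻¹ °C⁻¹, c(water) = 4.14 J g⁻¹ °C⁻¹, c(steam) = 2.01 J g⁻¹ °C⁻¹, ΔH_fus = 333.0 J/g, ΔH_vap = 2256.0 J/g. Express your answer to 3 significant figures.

q = 654 kJ

q1 (heat ice -26.9→0.0 °C): 210.4 × 2.04 × 26.9 = 11546 J
q2 (melt at 0 °C): 210.4 × 333.0 = 70063 J
q3 (heat water 0.0→100.0 °C): 210.4 × 4.14 × 100.0 = 87106 J
q4 (vaporize at 100 °C): 210.4 × 2256.0 = 474662 J
q5 (heat steam 100.0→125.4 °C): 210.4 × 2.01 × 25.4 = 10742 J
Total: 11546 + 70063 + 87106 + 474662 + 10742 = 654119 J = 654 kJ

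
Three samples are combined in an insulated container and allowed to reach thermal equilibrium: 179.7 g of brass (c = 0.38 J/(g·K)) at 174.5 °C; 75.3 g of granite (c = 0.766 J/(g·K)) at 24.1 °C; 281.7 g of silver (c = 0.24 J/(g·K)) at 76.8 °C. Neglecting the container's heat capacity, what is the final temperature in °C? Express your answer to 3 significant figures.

Σ mᵢcᵢ(T − Tᵢ) = 0  ⇒  T = Σ mᵢcᵢTᵢ / Σ mᵢcᵢ
Σ mᵢcᵢ = 179.7×0.38 + 75.3×0.766 + 281.7×0.24 = 193.5738
Σ mᵢcᵢTᵢ = 68.286×174.5 + 57.6798×24.1 + 67.608×76.8 = 18498
T = 18498 / 193.5738 = 95.56 °C

T_f = 95.6 °C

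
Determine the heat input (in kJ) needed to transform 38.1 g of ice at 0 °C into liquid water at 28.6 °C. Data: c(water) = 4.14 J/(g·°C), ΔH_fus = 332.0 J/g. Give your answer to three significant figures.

q1 (melt at 0 °C): 38.1 × 332.0 = 12649 J
q2 (heat water 0.0→28.6 °C): 38.1 × 4.14 × 28.6 = 4511 J
Total: 12649 + 4511 = 17160 J = 17.2 kJ

q = 17.2 kJ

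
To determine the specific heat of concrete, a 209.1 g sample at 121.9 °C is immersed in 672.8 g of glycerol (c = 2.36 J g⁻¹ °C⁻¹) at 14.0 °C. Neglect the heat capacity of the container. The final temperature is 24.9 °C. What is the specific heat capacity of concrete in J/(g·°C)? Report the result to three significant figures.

q_gained = (672.8 × 2.36) × (24.9 − 14.0) = 17310 J
q_lost = 209.1 × c × (121.9 − 24.9) = 20282.7 c
Set equal: c = 17310 / 20282.7 = 0.853 J/(g·°C)

c = 0.853 J/(g·°C)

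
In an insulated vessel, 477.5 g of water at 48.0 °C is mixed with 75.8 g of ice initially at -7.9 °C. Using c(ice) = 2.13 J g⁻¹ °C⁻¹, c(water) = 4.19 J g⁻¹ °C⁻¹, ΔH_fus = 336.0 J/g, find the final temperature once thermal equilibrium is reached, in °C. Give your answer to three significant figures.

T_f = 29.9 °C

Heat to bring ice to 0 °C and melt it: q₁ = 75.8×2.13×7.9 + 75.8×336.0 = 26744 J
Heat the water can supply cooling to 0 °C: 477.5×4.19×48.0 = 96034.8 J > q₁, so all ice melts.
Energy balance: 477.5×4.19×(48.0 − T) = 26744 + 75.8×4.19×(T − 0)
2000.725(48.0 − T) = 26744 + 317.602 T
96034.8 − 26744 = 2318.327 T
T = 69290.8 / 2318.327 = 29.89 °C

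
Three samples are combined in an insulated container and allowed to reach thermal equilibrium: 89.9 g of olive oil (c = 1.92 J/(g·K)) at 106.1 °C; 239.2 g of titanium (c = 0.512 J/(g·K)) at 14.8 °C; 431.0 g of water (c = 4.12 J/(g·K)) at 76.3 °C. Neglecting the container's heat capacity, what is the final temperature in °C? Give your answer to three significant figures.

Σ mᵢcᵢ(T − Tᵢ) = 0  ⇒  T = Σ mᵢcᵢTᵢ / Σ mᵢcᵢ
Σ mᵢcᵢ = 89.9×1.92 + 239.2×0.512 + 431.0×4.12 = 2070.7984
Σ mᵢcᵢTᵢ = 172.608×106.1 + 122.4704×14.8 + 1775.72×76.3 = 155610
T = 155610 / 2070.7984 = 75.14 °C

T_f = 75.1 °C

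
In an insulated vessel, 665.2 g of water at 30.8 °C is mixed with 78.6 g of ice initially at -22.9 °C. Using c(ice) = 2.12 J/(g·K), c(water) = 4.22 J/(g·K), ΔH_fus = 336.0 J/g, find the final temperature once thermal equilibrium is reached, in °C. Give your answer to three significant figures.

T_f = 17.9 °C

Heat to bring ice to 0 °C and melt it: q₁ = 78.6×2.12×22.9 + 78.6×336.0 = 30225 J
Heat the water can supply cooling to 0 °C: 665.2×4.22×30.8 = 86460.0 J > q₁, so all ice melts.
Energy balance: 665.2×4.22×(30.8 − T) = 30225 + 78.6×4.22×(T − 0)
2807.144(30.8 − T) = 30225 + 331.692 T
86460.0 − 30225 = 3138.836 T
T = 56235.0 / 3138.836 = 17.92 °C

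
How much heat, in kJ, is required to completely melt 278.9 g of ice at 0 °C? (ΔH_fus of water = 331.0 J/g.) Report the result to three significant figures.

q = 92.3 kJ

q = m × ΔH_fus = 278.9 × 331.0 = 92320 J = 92.3 kJ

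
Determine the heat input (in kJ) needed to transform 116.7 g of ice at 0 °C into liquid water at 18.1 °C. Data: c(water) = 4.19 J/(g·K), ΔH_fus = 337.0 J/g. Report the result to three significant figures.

q1 (melt at 0 °C): 116.7 × 337.0 = 39328 J
q2 (heat water 0.0→18.1 °C): 116.7 × 4.19 × 18.1 = 8850 J
Total: 39328 + 8850 = 48178 J = 48.2 kJ

q = 48.2 kJ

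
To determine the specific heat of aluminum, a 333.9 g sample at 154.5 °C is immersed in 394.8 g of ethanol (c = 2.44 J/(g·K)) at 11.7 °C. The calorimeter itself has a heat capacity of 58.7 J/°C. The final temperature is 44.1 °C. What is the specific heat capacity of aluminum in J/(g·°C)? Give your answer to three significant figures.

q_gained = (394.8 × 2.44 + 58.7) × (44.1 − 11.7) = 33110 J
q_lost = 333.9 × c × (154.5 − 44.1) = 36862.56 c
Set equal: c = 33110 / 36862.56 = 0.898 J/(g·°C)

c = 0.898 J/(g·°C)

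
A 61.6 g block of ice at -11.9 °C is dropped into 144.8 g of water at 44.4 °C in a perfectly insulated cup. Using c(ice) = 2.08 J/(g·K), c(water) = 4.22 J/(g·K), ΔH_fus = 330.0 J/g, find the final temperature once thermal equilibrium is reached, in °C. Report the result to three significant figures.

T_f = 6.06 °C

Heat to bring ice to 0 °C and melt it: q₁ = 61.6×2.08×11.9 + 61.6×330.0 = 21853 J
Heat the water can supply cooling to 0 °C: 144.8×4.22×44.4 = 27130.9 J > q₁, so all ice melts.
Energy balance: 144.8×4.22×(44.4 − T) = 21853 + 61.6×4.22×(T − 0)
611.056(44.4 − T) = 21853 + 259.952 T
27130.9 − 21853 = 871.008 T
T = 5277.9 / 871.008 = 6.060 °C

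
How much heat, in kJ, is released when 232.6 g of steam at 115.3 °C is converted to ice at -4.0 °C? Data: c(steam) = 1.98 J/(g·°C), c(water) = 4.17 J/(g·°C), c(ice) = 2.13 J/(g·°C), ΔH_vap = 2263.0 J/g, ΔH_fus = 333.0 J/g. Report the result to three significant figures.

q1 (cool steam 115.3→100 °C): 232.6 × 1.98 × 15.3 = 7046 J
q2 (condense at 100 °C): 232.6 × 2263.0 = 526374 J
q3 (cool water 100→0 °C): 232.6 × 4.17 × 100.0 = 96994 J
q4 (freeze at 0 °C): 232.6 × 333.0 = 77456 J
q5 (cool ice 0→-4.0 °C): 232.6 × 2.13 × 4.0 = 1982 J
Total: 7046 + 526374 + 96994 + 77456 + 1982 = 709852 J = 710 kJ

q = 710 kJ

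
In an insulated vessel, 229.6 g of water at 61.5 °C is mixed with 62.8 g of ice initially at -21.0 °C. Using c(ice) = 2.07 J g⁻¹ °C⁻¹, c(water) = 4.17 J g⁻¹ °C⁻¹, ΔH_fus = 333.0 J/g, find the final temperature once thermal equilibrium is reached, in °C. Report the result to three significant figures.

Heat to bring ice to 0 °C and melt it: q₁ = 62.8×2.07×21.0 + 62.8×333.0 = 23642 J
Heat the water can supply cooling to 0 °C: 229.6×4.17×61.5 = 58882.1 J > q₁, so all ice melts.
Energy balance: 229.6×4.17×(61.5 − T) = 23642 + 62.8×4.17×(T − 0)
957.432(61.5 − T) = 23642 + 261.876 T
58882.1 − 23642 = 1219.308 T
T = 35240.1 / 1219.308 = 28.90 °C

T_f = 28.9 °C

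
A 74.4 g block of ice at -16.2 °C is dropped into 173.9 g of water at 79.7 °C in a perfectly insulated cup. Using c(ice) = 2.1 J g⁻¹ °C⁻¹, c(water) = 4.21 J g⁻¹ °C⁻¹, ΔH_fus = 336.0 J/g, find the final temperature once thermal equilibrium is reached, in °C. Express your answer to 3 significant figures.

T_f = 29.5 °C

Heat to bring ice to 0 °C and melt it: q₁ = 74.4×2.1×16.2 + 74.4×336.0 = 27529 J
Heat the water can supply cooling to 0 °C: 173.9×4.21×79.7 = 58349.9 J > q₁, so all ice melts.
Energy balance: 173.9×4.21×(79.7 − T) = 27529 + 74.4×4.21×(T − 0)
732.119(79.7 − T) = 27529 + 313.224 T
58349.9 − 27529 = 1045.343 T
T = 30820.9 / 1045.343 = 29.48 °C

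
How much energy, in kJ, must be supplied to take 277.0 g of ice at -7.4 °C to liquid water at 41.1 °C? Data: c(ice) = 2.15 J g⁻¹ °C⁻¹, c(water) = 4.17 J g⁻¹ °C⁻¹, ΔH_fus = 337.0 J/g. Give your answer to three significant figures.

q = 145 kJ

q1 (heat ice -7.4→0.0 °C): 277.0 × 2.15 × 7.4 = 4407 J
q2 (melt at 0 °C): 277.0 × 337.0 = 93349 J
q3 (heat water 0.0→41.1 °C): 277.0 × 4.17 × 41.1 = 47474 J
Total: 4407 + 93349 + 47474 = 145230 J = 145 kJ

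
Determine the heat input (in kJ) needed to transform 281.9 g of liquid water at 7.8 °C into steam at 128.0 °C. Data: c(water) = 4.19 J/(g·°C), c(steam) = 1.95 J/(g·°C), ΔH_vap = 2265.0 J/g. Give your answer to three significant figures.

q = 763 kJ

q1 (heat water 7.8→100.0 °C): 281.9 × 4.19 × 92.2 = 108903 J
q2 (vaporize at 100 °C): 281.9 × 2265.0 = 638504 J
q3 (heat steam 100.0→128.0 °C): 281.9 × 1.95 × 28.0 = 15392 J
Total: 108903 + 638504 + 15392 = 762799 J = 763 kJ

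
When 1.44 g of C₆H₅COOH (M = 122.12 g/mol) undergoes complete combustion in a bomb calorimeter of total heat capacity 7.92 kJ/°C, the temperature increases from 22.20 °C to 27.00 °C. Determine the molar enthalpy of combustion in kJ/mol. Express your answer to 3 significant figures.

ΔT = 27.00 − 22.20 = 4.80 °C
q_cal = C_cal × ΔT = 7.92 × 4.80 = 38.016 kJ
n = 1.44 / 122.12 = 0.01179 mol
q_rxn = −q_cal = -38.016 kJ
ΔH = -38.016 / 0.01179 = -3224 kJ/mol

ΔH = -3220 kJ/mol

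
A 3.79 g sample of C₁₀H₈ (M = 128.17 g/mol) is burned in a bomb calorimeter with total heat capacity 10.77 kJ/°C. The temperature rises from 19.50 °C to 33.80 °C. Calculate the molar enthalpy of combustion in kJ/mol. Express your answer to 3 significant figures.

ΔT = 33.80 − 19.50 = 14.30 °C
q_cal = C_cal × ΔT = 10.77 × 14.30 = 154.011 kJ
n = 3.79 / 128.17 = 0.02957 mol
q_rxn = −q_cal = -154.011 kJ
ΔH = -154.011 / 0.02957 = -5208 kJ/mol

ΔH = -5210 kJ/mol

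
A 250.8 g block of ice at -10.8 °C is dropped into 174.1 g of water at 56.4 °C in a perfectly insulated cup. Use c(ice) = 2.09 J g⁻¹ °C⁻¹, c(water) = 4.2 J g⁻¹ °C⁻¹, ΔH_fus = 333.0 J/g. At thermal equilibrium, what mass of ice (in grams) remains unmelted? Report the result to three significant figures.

Heat to warm all ice to 0 °C: 250.8×2.09×10.8 = 5661.1 J
Heat released by water cooling to 0 °C: 174.1×4.2×56.4 = 41241 J
41241 J < 5661.1 + 250.8×333.0 = 89177.5 J, so not all ice melts; final T = 0 °C.
Heat left for melting: 41241 − 5661.1 = 35579.9 J
Mass melted = 35579.9 / 333.0 = 106.8 g
Ice remaining = 250.8 − 106.8 = 144.0 g

m_ice remaining = 144 g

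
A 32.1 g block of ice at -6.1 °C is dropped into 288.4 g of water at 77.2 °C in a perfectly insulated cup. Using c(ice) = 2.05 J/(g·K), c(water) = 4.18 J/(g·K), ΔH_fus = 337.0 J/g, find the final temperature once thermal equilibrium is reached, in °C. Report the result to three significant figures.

T_f = 61.1 °C

Heat to bring ice to 0 °C and melt it: q₁ = 32.1×2.05×6.1 + 32.1×337.0 = 11219 J
Heat the water can supply cooling to 0 °C: 288.4×4.18×77.2 = 93065.5 J > q₁, so all ice melts.
Energy balance: 288.4×4.18×(77.2 − T) = 11219 + 32.1×4.18×(T − 0)
1205.512(77.2 − T) = 11219 + 134.178 T
93065.5 − 11219 = 1339.690 T
T = 81846.5 / 1339.690 = 61.09 °C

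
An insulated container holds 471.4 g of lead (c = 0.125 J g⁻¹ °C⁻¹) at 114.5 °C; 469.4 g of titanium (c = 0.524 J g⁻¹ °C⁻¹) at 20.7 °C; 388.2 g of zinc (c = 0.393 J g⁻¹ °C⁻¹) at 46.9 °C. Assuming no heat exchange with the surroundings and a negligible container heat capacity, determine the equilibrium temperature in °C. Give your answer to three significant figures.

T_f = 41.5 °C

Σ mᵢcᵢ(T − Tᵢ) = 0  ⇒  T = Σ mᵢcᵢTᵢ / Σ mᵢcᵢ
Σ mᵢcᵢ = 471.4×0.125 + 469.4×0.524 + 388.2×0.393 = 457.4532
Σ mᵢcᵢTᵢ = 58.925×114.5 + 245.9656×20.7 + 152.5626×46.9 = 18994
T = 18994 / 457.4532 = 41.52 °C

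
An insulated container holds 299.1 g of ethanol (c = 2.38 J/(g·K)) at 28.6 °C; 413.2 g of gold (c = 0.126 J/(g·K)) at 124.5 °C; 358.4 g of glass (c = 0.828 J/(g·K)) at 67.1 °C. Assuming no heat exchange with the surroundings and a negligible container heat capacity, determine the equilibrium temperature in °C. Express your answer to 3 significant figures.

Σ mᵢcᵢ(T − Tᵢ) = 0  ⇒  T = Σ mᵢcᵢTᵢ / Σ mᵢcᵢ
Σ mᵢcᵢ = 299.1×2.38 + 413.2×0.126 + 358.4×0.828 = 1060.6764
Σ mᵢcᵢTᵢ = 711.858×28.6 + 52.0632×124.5 + 296.7552×67.1 = 46753
T = 46753 / 1060.6764 = 44.08 °C

T_f = 44.1 °C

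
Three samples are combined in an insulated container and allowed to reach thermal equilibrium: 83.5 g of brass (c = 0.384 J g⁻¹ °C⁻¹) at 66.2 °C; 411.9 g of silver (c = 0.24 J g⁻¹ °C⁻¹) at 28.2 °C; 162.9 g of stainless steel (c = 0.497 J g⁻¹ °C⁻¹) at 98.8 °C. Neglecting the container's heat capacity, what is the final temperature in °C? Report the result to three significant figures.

Σ mᵢcᵢ(T − Tᵢ) = 0  ⇒  T = Σ mᵢcᵢTᵢ / Σ mᵢcᵢ
Σ mᵢcᵢ = 83.5×0.384 + 411.9×0.24 + 162.9×0.497 = 211.8813
Σ mᵢcᵢTᵢ = 32.064×66.2 + 98.856×28.2 + 80.9613×98.8 = 12909
T = 12909 / 211.8813 = 60.93 °C

T_f = 60.9 °C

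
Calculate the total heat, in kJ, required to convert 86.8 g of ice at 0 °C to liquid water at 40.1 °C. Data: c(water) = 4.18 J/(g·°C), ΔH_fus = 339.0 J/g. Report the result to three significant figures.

q = 44.0 kJ

q1 (melt at 0 °C): 86.8 × 339.0 = 29425 J
q2 (heat water 0.0→40.1 °C): 86.8 × 4.18 × 40.1 = 14549 J
Total: 29425 + 14549 = 43974 J = 44.0 kJ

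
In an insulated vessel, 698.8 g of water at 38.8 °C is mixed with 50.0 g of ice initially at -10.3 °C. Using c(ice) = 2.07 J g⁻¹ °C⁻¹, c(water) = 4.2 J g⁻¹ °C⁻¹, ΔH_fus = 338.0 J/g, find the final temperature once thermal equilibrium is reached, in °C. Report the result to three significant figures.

Heat to bring ice to 0 °C and melt it: q₁ = 50.0×2.07×10.3 + 50.0×338.0 = 17966 J
Heat the water can supply cooling to 0 °C: 698.8×4.2×38.8 = 113876 J > q₁, so all ice melts.
Energy balance: 698.8×4.2×(38.8 − T) = 17966 + 50.0×4.2×(T − 0)
2934.96(38.8 − T) = 17966 + 210 T
113876 − 17966 = 3144.96 T
T = 95910 / 3144.96 = 30.50 °C

T_f = 30.5 °C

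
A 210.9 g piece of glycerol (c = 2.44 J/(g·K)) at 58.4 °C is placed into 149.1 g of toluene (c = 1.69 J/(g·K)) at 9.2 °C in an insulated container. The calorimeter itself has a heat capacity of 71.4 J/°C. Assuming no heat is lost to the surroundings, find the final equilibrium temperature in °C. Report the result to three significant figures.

Heat lost by glycerol = heat gained by toluene + calorimeter.
(210.9)(2.44)(58.4 − T) = [(149.1)(1.69) + 71.4](T − 9.2)
514.596 (58.4 − T) = 323.379 (T − 9.2)
30052 − 514.596 T = 323.379 T − 2975.1
33027.1 = 837.975 T
T = 39.41 °C

T_f = 39.4 °C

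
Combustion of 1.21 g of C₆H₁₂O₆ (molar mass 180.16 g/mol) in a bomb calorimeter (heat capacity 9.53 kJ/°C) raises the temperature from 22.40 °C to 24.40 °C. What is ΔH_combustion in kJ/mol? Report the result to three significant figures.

ΔH = -2840 kJ/mol

ΔT = 24.40 − 22.40 = 2.00 °C
q_cal = C_cal × ΔT = 9.53 × 2.00 = 19.06 kJ
n = 1.21 / 180.16 = 0.006716 mol
q_rxn = −q_cal = -19.06 kJ
ΔH = -19.06 / 0.006716 = -2838 kJ/mol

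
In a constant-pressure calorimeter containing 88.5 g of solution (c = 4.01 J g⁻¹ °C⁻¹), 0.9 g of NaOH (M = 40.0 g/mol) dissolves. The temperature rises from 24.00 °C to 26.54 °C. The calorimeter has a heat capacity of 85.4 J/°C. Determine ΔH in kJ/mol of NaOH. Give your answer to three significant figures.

ΔH = -49.7 kJ/mol

|ΔT| = |26.54 − 24.00| = 2.54 °C
|q_surr| = (88.5 × 4.01 + 85.4) × 2.54 = 440.285 × 2.54 = 1118 J
n(NaOH) = 0.9 / 40.0 = 0.02250 mol
Temperature rose, so q_rxn = −|q_surr| = -1.118 kJ
ΔH = q_rxn / n = -49.69 kJ/mol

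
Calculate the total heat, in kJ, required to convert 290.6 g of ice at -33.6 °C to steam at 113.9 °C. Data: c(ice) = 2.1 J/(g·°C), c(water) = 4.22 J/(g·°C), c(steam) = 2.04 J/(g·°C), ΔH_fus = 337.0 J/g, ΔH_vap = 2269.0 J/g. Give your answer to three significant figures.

q = 909 kJ

q1 (heat ice -33.6→0.0 °C): 290.6 × 2.1 × 33.6 = 20505 J
q2 (melt at 0 °C): 290.6 × 337.0 = 97932 J
q3 (heat water 0.0→100.0 °C): 290.6 × 4.22 × 100.0 = 122633 J
q4 (vaporize at 100 °C): 290.6 × 2269.0 = 659371 J
q5 (heat steam 100.0→113.9 °C): 290.6 × 2.04 × 13.9 = 8240 J
Total: 20505 + 97932 + 122633 + 659371 + 8240 = 908681 J = 909 kJ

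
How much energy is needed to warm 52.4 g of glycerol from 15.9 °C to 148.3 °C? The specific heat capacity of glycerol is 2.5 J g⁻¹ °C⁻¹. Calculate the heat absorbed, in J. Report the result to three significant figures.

q = 17300 J

q = m c ΔT = 52.4 × 2.5 × (148.3 − 15.9)
q = 52.4 × 2.5 × 132.4 = 17340 J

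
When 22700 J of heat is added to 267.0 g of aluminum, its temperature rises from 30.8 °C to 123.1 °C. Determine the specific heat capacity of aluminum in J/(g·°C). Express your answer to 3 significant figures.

c = 0.921 J/(g·°C)

c = q / (m ΔT) = 22700 / (267.0 × 92.3)
c = 22700 / 24644.1 = 0.921 J/(g·°C)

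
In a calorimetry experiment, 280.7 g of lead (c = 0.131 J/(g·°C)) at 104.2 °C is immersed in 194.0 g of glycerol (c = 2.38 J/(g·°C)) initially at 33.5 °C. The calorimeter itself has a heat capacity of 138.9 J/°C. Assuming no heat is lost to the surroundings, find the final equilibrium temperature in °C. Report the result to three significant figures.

Heat lost by lead = heat gained by glycerol + calorimeter.
(280.7)(0.131)(104.2 − T) = [(194.0)(2.38) + 138.9](T − 33.5)
36.7717 (104.2 − T) = 600.62 (T − 33.5)
3831.6 − 36.7717 T = 600.62 T − 20121
23952.6 = 637.3917 T
T = 37.58 °C

T_f = 37.6 °C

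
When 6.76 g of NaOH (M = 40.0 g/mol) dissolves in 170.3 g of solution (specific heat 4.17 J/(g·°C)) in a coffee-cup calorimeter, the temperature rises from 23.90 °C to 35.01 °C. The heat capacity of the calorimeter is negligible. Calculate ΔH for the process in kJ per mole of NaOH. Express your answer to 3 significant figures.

ΔH = -46.7 kJ/mol

|ΔT| = |35.01 − 23.90| = 11.11 °C
|q_surr| = (170.3 × 4.17) × 11.11 = 710.151 × 11.11 = 7890 J
n(NaOH) = 6.76 / 40.0 = 0.1690 mol
Temperature rose, so q_rxn = −|q_surr| = -7.890 kJ
ΔH = q_rxn / n = -46.69 kJ/mol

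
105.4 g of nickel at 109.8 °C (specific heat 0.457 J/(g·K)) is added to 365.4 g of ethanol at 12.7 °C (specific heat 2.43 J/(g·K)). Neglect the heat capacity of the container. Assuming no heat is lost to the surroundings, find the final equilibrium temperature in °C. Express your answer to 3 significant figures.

Heat lost by nickel = heat gained by ethanol.
(105.4)(0.457)(109.8 − T) = (365.4)(2.43)(T − 12.7)
48.1678 (109.8 − T) = 887.922 (T − 12.7)
5288.8 − 48.1678 T = 887.922 T − 11277
16565.8 = 936.0898 T
T = 17.70 °C

T_f = 17.7 °C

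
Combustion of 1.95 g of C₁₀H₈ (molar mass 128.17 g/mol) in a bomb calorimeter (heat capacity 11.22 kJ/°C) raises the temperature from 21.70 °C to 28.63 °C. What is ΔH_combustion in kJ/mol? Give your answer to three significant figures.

ΔH = -5110 kJ/mol

ΔT = 28.63 − 21.70 = 6.93 °C
q_cal = C_cal × ΔT = 11.22 × 6.93 = 77.7546 kJ
n = 1.95 / 128.17 = 0.01521 mol
q_rxn = −q_cal = -77.7546 kJ
ΔH = -77.7546 / 0.01521 = -5112 kJ/mol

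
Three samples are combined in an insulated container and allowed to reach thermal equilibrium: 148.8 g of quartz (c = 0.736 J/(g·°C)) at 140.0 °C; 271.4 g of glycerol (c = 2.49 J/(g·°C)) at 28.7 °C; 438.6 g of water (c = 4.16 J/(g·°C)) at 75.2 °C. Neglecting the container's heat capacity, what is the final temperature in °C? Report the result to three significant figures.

Σ mᵢcᵢ(T − Tᵢ) = 0  ⇒  T = Σ mᵢcᵢTᵢ / Σ mᵢcᵢ
Σ mᵢcᵢ = 148.8×0.736 + 271.4×2.49 + 438.6×4.16 = 2609.8788
Σ mᵢcᵢTᵢ = 109.5168×140.0 + 675.786×28.7 + 1824.576×75.2 = 171940
T = 171940 / 2609.8788 = 65.88 °C

T_f = 65.9 °C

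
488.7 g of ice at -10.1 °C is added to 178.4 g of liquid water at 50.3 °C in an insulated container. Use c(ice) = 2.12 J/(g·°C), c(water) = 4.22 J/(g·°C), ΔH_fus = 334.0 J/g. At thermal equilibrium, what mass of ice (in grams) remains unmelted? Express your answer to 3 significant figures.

m_ice remaining = 407 g

Heat to warm all ice to 0 °C: 488.7×2.12×10.1 = 10464 J
Heat released by water cooling to 0 °C: 178.4×4.22×50.3 = 37868 J
37868 J < 10464 + 488.7×334.0 = 173689.8 J, so not all ice melts; final T = 0 °C.
Heat left for melting: 37868 − 10464 = 27404 J
Mass melted = 27404 / 334.0 = 82.05 g
Ice remaining = 488.7 − 82.05 = 406.65 g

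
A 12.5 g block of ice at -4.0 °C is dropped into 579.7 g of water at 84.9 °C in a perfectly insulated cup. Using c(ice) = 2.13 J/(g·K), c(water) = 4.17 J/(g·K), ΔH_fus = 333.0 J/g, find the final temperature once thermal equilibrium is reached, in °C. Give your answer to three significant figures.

T_f = 81.4 °C

Heat to bring ice to 0 °C and melt it: q₁ = 12.5×2.13×4.0 + 12.5×333.0 = 4269.0 J
Heat the water can supply cooling to 0 °C: 579.7×4.17×84.9 = 205233 J > q₁, so all ice melts.
Energy balance: 579.7×4.17×(84.9 − T) = 4269.0 + 12.5×4.17×(T − 0)
2417.349(84.9 − T) = 4269.0 + 52.125 T
205233 − 4269.0 = 2469.474 T
T = 200964.0 / 2469.474 = 81.38 °C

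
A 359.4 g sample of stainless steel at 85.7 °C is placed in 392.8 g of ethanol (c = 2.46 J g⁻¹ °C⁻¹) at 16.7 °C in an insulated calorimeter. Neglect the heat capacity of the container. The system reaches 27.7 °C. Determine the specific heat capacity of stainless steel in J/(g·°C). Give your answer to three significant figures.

c = 0.510 J/(g·°C)

q_gained = (392.8 × 2.46) × (27.7 − 16.7) = 10630 J
q_lost = 359.4 × c × (85.7 − 27.7) = 20845.2 c
Set equal: c = 10630 / 20845.2 = 0.510 J/(g·°C)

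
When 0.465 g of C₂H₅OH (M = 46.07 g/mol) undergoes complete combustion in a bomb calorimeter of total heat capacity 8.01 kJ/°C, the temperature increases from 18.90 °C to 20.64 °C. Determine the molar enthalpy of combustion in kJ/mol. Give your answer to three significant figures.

ΔH = -1380 kJ/mol

ΔT = 20.64 − 18.90 = 1.74 °C
q_cal = C_cal × ΔT = 8.01 × 1.74 = 13.9374 kJ
n = 0.465 / 46.07 = 0.01009 mol
q_rxn = −q_cal = -13.9374 kJ
ΔH = -13.9374 / 0.01009 = -1381 kJ/mol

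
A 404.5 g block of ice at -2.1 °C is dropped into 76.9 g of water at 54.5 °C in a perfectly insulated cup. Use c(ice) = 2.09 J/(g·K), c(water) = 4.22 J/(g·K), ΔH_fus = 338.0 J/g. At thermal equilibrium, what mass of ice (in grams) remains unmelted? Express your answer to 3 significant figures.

m_ice remaining = 357 g

Heat to warm all ice to 0 °C: 404.5×2.09×2.1 = 1775.4 J
Heat released by water cooling to 0 °C: 76.9×4.22×54.5 = 17686 J
17686 J < 1775.4 + 404.5×338.0 = 138496.4 J, so not all ice melts; final T = 0 °C.
Heat left for melting: 17686 − 1775.4 = 15910.6 J
Mass melted = 15910.6 / 338.0 = 47.07 g
Ice remaining = 404.5 − 47.07 = 357.43 g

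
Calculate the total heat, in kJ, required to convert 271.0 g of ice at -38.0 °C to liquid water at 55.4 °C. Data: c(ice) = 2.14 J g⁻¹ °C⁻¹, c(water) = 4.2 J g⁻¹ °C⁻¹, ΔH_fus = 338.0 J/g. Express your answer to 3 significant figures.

q = 177 kJ

q1 (heat ice -38.0→0.0 °C): 271.0 × 2.14 × 38.0 = 22038 J
q2 (melt at 0 °C): 271.0 × 338.0 = 91598 J
q3 (heat water 0.0→55.4 °C): 271.0 × 4.2 × 55.4 = 63056 J
Total: 22038 + 91598 + 63056 = 176692 J = 177 kJ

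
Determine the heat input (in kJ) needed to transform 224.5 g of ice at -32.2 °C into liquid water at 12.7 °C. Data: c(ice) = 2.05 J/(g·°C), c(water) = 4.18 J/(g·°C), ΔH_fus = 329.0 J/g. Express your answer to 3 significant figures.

q = 101 kJ

q1 (heat ice -32.2→0.0 °C): 224.5 × 2.05 × 32.2 = 14819 J
q2 (melt at 0 °C): 224.5 × 329.0 = 73861 J
q3 (heat water 0.0→12.7 °C): 224.5 × 4.18 × 12.7 = 11918 J
Total: 14819 + 73861 + 11918 = 100598 J = 101 kJ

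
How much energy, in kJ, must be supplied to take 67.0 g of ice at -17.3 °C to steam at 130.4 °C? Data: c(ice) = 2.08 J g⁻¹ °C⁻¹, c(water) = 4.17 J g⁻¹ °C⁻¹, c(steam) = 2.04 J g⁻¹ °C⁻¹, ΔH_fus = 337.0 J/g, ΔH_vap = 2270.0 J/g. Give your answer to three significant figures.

q1 (heat ice -17.3→0.0 °C): 67.0 × 2.08 × 17.3 = 2411 J
q2 (melt at 0 °C): 67.0 × 337.0 = 22579 J
q3 (heat water 0.0→100.0 °C): 67.0 × 4.17 × 100.0 = 27939 J
q4 (vaporize at 100 °C): 67.0 × 2270.0 = 152090 J
q5 (heat steam 100.0→130.4 °C): 67.0 × 2.04 × 30.4 = 4155 J
Total: 2411 + 22579 + 27939 + 152090 + 4155 = 209174 J = 209 kJ

q = 209 kJ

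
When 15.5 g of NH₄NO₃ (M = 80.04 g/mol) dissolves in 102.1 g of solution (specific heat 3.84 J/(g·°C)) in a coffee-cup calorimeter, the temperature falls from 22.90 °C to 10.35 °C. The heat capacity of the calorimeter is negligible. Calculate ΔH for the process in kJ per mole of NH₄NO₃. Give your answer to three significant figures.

ΔH = 25.4 kJ/mol

|ΔT| = |10.35 − 22.90| = 12.55 °C
|q_surr| = (102.1 × 3.84) × 12.55 = 392.064 × 12.55 = 4920 J
n(NH₄NO₃) = 15.5 / 80.04 = 0.1937 mol
Temperature fell, so q_rxn = +|q_surr| = 4.920 kJ
ΔH = q_rxn / n = 25.40 kJ/mol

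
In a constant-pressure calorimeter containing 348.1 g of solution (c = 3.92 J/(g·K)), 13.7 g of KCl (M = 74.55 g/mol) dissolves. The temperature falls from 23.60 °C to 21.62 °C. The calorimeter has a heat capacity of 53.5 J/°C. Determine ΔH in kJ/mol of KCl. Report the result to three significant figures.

ΔH = 15.3 kJ/mol

|ΔT| = |21.62 − 23.60| = 1.98 °C
|q_surr| = (348.1 × 3.92 + 53.5) × 1.98 = 1418.052 × 1.98 = 2808 J
n(KCl) = 13.7 / 74.55 = 0.1838 mol
Temperature fell, so q_rxn = +|q_surr| = 2.808 kJ
ΔH = q_rxn / n = 15.28 kJ/mol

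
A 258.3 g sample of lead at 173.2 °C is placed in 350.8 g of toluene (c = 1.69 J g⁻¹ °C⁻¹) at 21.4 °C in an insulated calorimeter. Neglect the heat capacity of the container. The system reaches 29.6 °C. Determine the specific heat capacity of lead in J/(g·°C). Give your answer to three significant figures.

c = 0.131 J/(g·°C)

q_gained = (350.8 × 1.69) × (29.6 − 21.4) = 4861 J
q_lost = 258.3 × c × (173.2 − 29.6) = 37091.88 c
Set equal: c = 4861 / 37091.88 = 0.131 J/(g·°C)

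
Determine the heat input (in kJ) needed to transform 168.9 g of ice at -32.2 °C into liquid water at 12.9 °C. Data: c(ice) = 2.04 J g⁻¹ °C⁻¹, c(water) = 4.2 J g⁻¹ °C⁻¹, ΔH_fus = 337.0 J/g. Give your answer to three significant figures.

q = 77.2 kJ

q1 (heat ice -32.2→0.0 °C): 168.9 × 2.04 × 32.2 = 11095 J
q2 (melt at 0 °C): 168.9 × 337.0 = 56919 J
q3 (heat water 0.0→12.9 °C): 168.9 × 4.2 × 12.9 = 9151 J
Total: 11095 + 56919 + 9151 = 77165 J = 77.2 kJ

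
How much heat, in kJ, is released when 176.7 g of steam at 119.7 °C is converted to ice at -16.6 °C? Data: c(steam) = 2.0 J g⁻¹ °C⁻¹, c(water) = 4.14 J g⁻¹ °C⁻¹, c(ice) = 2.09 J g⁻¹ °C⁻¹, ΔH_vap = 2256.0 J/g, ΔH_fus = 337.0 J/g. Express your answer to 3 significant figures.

q = 544 kJ

q1 (cool steam 119.7→100 °C): 176.7 × 2.0 × 19.7 = 6962 J
q2 (condense at 100 °C): 176.7 × 2256.0 = 398635 J
q3 (cool water 100→0 °C): 176.7 × 4.14 × 100.0 = 73154 J
q4 (freeze at 0 °C): 176.7 × 337.0 = 59548 J
q5 (cool ice 0→-16.6 °C): 176.7 × 2.09 × 16.6 = 6130 J
Total: 6962 + 398635 + 73154 + 59548 + 6130 = 544429 J = 544 kJ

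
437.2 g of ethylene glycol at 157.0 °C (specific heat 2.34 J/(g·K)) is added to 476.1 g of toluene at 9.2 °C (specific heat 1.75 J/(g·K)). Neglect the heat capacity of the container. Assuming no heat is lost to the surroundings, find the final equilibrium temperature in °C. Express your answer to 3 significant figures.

Heat lost by ethylene glycol = heat gained by toluene.
(437.2)(2.34)(157.0 − T) = (476.1)(1.75)(T − 9.2)
1023.048 (157.0 − T) = 833.175 (T − 9.2)
160620 − 1023.048 T = 833.175 T − 7665.2
168285.2 = 1856.223 T
T = 90.66 °C

T_f = 90.7 °C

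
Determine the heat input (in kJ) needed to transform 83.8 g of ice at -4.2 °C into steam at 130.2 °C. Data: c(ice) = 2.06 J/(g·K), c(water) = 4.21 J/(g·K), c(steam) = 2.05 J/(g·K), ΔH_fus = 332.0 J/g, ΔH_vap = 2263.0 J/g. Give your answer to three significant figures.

q1 (heat ice -4.2→0.0 °C): 83.8 × 2.06 × 4.2 = 725 J
q2 (melt at 0 °C): 83.8 × 332.0 = 27822 J
q3 (heat water 0.0→100.0 °C): 83.8 × 4.21 × 100.0 = 35280 J
q4 (vaporize at 100 °C): 83.8 × 2263.0 = 189639 J
q5 (heat steam 100.0→130.2 °C): 83.8 × 2.05 × 30.2 = 5188 J
Total: 725 + 27822 + 35280 + 189639 + 5188 = 258654 J = 259 kJ

q = 259 kJ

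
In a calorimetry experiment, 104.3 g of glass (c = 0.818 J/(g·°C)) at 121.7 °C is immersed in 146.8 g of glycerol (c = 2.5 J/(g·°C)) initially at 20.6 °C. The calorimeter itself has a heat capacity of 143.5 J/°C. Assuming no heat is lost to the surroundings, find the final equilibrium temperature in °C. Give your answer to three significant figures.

T_f = 35.1 °C

Heat lost by glass = heat gained by glycerol + calorimeter.
(104.3)(0.818)(121.7 − T) = [(146.8)(2.5) + 143.5](T − 20.6)
85.3174 (121.7 − T) = 510.5 (T − 20.6)
10383 − 85.3174 T = 510.5 T − 10516
20899 = 595.8174 T
T = 35.08 °C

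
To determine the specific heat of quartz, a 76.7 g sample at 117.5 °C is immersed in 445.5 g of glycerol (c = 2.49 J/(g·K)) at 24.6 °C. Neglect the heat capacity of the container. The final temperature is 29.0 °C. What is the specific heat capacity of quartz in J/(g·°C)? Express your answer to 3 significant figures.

c = 0.719 J/(g·°C)

q_gained = (445.5 × 2.49) × (29.0 − 24.6) = 4881 J
q_lost = 76.7 × c × (117.5 − 29.0) = 6787.95 c
Set equal: c = 4881 / 6787.95 = 0.719 J/(g·°C)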